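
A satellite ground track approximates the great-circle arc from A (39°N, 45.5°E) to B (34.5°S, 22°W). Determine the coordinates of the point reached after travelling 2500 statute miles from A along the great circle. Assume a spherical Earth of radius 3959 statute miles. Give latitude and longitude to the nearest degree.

≈ (12°N, 18°E)

Write both endpoints as unit vectors p₁, p₂ with components (cos φ cos λ, cos φ sin λ, sin φ).
The central angle between the endpoints is δ = arccos(p₁·p₂) ≈ 1.682 rad (96.4°). The total great-circle distance is δ·R ≈ 1.682 × 3959 ≈ 6661 mi, so the target fraction is f = 2500/6661 ≈ 0.375.
Interpolate at f ≈ 0.375 with slerp weights a = sin((1−f)δ)/sin δ ≈ 0.873, b = sin(fδ)/sin δ ≈ 0.594.
p = a·p₁ + b·p₂ ≈ (0.930, 0.301, 0.213); φ = arcsin(p_z) ≈ 12.31°, λ = atan2(p_y, p_x) ≈ 17.92°.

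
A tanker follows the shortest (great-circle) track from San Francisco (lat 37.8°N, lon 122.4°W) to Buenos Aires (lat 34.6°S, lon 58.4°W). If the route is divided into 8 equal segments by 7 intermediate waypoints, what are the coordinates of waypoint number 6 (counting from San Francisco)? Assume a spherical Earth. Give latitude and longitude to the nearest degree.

≈ lat 17°S, lon 76°W

Write both endpoints as unit vectors p₁, p₂ with components (cos φ cos λ, cos φ sin λ, sin φ).
The central angle between the endpoints is δ = arccos(p₁·p₂) ≈ 1.634 rad (93.6°).
Interpolate at f = 6/8 with slerp weights a = sin((1−f)δ)/sin δ ≈ 0.398, b = sin(fδ)/sin δ ≈ 0.943.
p = a·p₁ + b·p₂ ≈ (0.238, -0.926, -0.291); φ = arcsin(p_z) ≈ -16.94°, λ = atan2(p_y, p_x) ≈ -75.58°.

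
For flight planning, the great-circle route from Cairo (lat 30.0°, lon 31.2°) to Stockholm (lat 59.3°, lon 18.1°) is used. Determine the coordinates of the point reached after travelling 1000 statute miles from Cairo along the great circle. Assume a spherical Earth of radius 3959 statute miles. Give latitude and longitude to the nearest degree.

≈ lat 44°, lon 27°

Write both endpoints as unit vectors p₁, p₂ with components (cos φ cos λ, cos φ sin λ, sin φ).
The central angle between the endpoints is δ = arccos(p₁·p₂) ≈ 0.534 rad (30.6°). The total great-circle distance is δ·R ≈ 0.534 × 3959 ≈ 2116 mi, so the target fraction is f = 1000/2116 ≈ 0.473.
Interpolate at f ≈ 0.473 with slerp weights a = sin((1−f)δ)/sin δ ≈ 0.546, b = sin(fδ)/sin δ ≈ 0.491.
p = a·p₁ + b·p₂ ≈ (0.643, 0.323, 0.695); φ = arcsin(p_z) ≈ 44.02°, λ = atan2(p_y, p_x) ≈ 26.67°.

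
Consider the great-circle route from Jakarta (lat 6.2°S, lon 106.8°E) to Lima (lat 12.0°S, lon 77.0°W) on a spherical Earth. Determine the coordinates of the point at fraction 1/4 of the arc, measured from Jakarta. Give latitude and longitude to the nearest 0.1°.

The haversine formula gives a central angle δ ≈ 2.817 rad (161.4°) between the endpoints.
Interpolate at f = 1/4 with slerp weights a = sin((1−f)δ)/sin δ ≈ 2.687, b = sin(fδ)/sin δ ≈ 2.031.
p = a·p₁ + b·p₂ ≈ (-0.325, 0.622, -0.713); φ = arcsin(p_z) ≈ -45.44°, λ = atan2(p_y, p_x) ≈ 117.62°.

≈ lat 45.4°S, lon 117.6°E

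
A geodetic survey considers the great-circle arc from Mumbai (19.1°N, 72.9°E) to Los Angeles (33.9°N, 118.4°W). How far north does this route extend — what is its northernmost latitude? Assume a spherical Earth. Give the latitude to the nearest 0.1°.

The great circle lies in the plane with unit normal n̂ = (p₁ × p₂)/|p₁ × p₂|.
Here n̂_z ≈ +0.190; the vertex latitude is φ_max = arccos|n̂_z| ≈ 79.1°.

≈ 79.1°N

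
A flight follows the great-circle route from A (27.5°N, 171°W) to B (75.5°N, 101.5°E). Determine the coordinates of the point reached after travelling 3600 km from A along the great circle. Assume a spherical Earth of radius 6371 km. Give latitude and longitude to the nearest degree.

≈ (58°N, 173°E)

Convert each endpoint to a unit vector on the sphere (x = cos φ cos λ, y = cos φ sin λ, z = sin φ).
The central angle between the endpoints is δ = arccos(p₁·p₂) ≈ 1.096 rad (62.8°). The total great-circle distance is δ·R ≈ 1.096 × 6371 ≈ 6986 km, so the target fraction is f = 3600/6986 ≈ 0.515.
Interpolate at f ≈ 0.515 with slerp weights a = sin((1−f)δ)/sin δ ≈ 0.570, b = sin(fδ)/sin δ ≈ 0.602.
p = a·p₁ + b·p₂ ≈ (-0.529, 0.069, 0.846); φ = arcsin(p_z) ≈ 57.76°, λ = atan2(p_y, p_x) ≈ 172.61°.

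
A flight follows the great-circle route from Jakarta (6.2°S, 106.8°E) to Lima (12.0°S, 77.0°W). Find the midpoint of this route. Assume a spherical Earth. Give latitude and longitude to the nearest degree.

≈ 78°S, 179°W

Convert each endpoint to a unit vector on the sphere (x = cos φ cos λ, y = cos φ sin λ, z = sin φ).
The central angle between the endpoints is δ = arccos(p₁·p₂) ≈ 2.817 rad (161.4°).
Interpolate at f = 1/2 with slerp weights a = sin((1−f)δ)/sin δ ≈ 3.096, b = sin(fδ)/sin δ ≈ 3.096.
p = a·p₁ + b·p₂ ≈ (-0.208, -0.004, -0.978); φ = arcsin(p_z) ≈ -77.97°, λ = atan2(p_y, p_x) ≈ -178.84°.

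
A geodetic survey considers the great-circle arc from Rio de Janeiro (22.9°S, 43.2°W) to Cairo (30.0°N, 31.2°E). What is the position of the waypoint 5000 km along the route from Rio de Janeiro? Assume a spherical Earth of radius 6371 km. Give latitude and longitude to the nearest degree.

Convert each endpoint to a unit vector on the sphere (x = cos φ cos λ, y = cos φ sin λ, z = sin φ).
The central angle between the endpoints is δ = arccos(p₁·p₂) ≈ 1.551 rad (88.9°). The total great-circle distance is δ·R ≈ 1.551 × 6371 ≈ 9880 km, so the target fraction is f = 5000/9880 ≈ 0.506.
Interpolate at f ≈ 0.506 with slerp weights a = sin((1−f)δ)/sin δ ≈ 0.693, b = sin(fδ)/sin δ ≈ 0.707.
p = a·p₁ + b·p₂ ≈ (0.989, -0.120, 0.084); φ = arcsin(p_z) ≈ 4.80°, λ = atan2(p_y, p_x) ≈ -6.93°.

≈ (5°N, 7°W)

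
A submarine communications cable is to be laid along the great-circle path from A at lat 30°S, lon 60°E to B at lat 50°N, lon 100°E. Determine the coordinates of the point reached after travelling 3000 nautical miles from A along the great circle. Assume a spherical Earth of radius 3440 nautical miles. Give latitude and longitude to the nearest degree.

From cos δ = sin φ₁ sin φ₂ + cos φ₁ cos φ₂ cos Δλ, the central angle is δ ≈ 1.527 rad (87.5°). The total great-circle distance is δ·R ≈ 1.527 × 3440 ≈ 5254 nmi, so the target fraction is f = 3000/5254 ≈ 0.571.
Interpolate at f ≈ 0.571 with slerp weights a = sin((1−f)δ)/sin δ ≈ 0.610, b = sin(fδ)/sin δ ≈ 0.766.
p = a·p₁ + b·p₂ ≈ (0.179, 0.943, 0.282); φ = arcsin(p_z) ≈ 16.39°, λ = atan2(p_y, p_x) ≈ 79.27°.

≈ lat 16°N, lon 79°E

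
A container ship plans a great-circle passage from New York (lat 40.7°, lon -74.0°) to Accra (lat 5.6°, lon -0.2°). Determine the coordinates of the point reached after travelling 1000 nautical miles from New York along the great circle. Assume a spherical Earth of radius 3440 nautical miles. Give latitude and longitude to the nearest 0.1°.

Write both endpoints as unit vectors p₁, p₂ with components (cos φ cos λ, cos φ sin λ, sin φ).
The central angle between the endpoints is δ = arccos(p₁·p₂) ≈ 1.293 rad (74.1°). The total great-circle distance is δ·R ≈ 1.293 × 3440 ≈ 4448 nmi, so the target fraction is f = 1000/4448 ≈ 0.225.
Interpolate at f ≈ 0.225 with slerp weights a = sin((1−f)δ)/sin δ ≈ 0.876, b = sin(fδ)/sin δ ≈ 0.298.
p = a·p₁ + b·p₂ ≈ (0.480, -0.640, 0.601); φ = arcsin(p_z) ≈ 36.91°, λ = atan2(p_y, p_x) ≈ -53.13°.

≈ lat 36.9°, lon -53.1°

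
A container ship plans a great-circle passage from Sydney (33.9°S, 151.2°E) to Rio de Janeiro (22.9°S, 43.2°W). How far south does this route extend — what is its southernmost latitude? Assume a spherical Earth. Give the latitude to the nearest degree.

The great circle lies in the plane with unit normal n̂ = (p₁ × p₂)/|p₁ × p₂|.
Here n̂_z ≈ +0.223; the vertex latitude is φ_max = arccos|n̂_z| ≈ 77.1°.
Check via Clairaut: cos φ_max = |cos φ₁| · sin C = cos(33.9°)·sin(164.4°) ≈ 0.223, again giving ≈ 77.1°.

≈ 77°S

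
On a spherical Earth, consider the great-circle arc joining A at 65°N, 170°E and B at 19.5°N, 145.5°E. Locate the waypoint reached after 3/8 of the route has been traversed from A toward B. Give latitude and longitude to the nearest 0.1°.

≈ 48.5°N, 155.8°E

From cos δ = sin φ₁ sin φ₂ + cos φ₁ cos φ₂ cos Δλ, the central angle is δ ≈ 0.843 rad (48.3°).
Interpolate at f = 3/8 with slerp weights a = sin((1−f)δ)/sin δ ≈ 0.673, b = sin(fδ)/sin δ ≈ 0.416.
p = a·p₁ + b·p₂ ≈ (-0.604, 0.272, 0.749); φ = arcsin(p_z) ≈ 48.54°, λ = atan2(p_y, p_x) ≈ 155.77°.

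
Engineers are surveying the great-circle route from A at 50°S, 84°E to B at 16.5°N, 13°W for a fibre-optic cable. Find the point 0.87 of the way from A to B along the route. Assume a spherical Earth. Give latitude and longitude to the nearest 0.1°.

≈ 6.0°N, 3.7°W

Convert each endpoint to a unit vector on the sphere (x = cos φ cos λ, y = cos φ sin λ, z = sin φ).
The central angle between the endpoints is δ = arccos(p₁·p₂) ≈ 1.868 rad (107.0°).
Interpolate at f = 0.87 with slerp weights a = sin((1−f)δ)/sin δ ≈ 0.251, b = sin(fδ)/sin δ ≈ 1.044.
p = a·p₁ + b·p₂ ≈ (0.992, -0.064, 0.104); φ = arcsin(p_z) ≈ 5.97°, λ = atan2(p_y, p_x) ≈ -3.72°.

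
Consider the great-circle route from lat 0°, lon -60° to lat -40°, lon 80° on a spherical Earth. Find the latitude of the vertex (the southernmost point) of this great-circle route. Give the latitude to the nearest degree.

≈ -53°

The great circle lies in the plane with unit normal n̂ = (p₁ × p₂)/|p₁ × p₂|.
Here n̂_z ≈ +0.608; the vertex latitude is φ_max = arccos|n̂_z| ≈ 52.5°.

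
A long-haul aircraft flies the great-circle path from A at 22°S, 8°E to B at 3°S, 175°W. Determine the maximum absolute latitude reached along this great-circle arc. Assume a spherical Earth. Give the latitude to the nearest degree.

≈ 83°S

The great circle lies in the plane with unit normal n̂ = (p₁ × p₂)/|p₁ × p₂|.
Here n̂_z ≈ +0.114; the vertex latitude is φ_max = arccos|n̂_z| ≈ 83.5°.
Check via Clairaut: cos φ_max = |cos φ₁| · sin C = cos(22.0°)·sin(172.9°) ≈ 0.114, again giving ≈ 83.5°.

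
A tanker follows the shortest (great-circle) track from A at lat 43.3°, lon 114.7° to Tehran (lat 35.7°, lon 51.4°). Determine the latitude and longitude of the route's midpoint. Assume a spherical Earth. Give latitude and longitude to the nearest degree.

≈ lat 44°, lon 81°

From cos δ = sin φ₁ sin φ₂ + cos φ₁ cos φ₂ cos Δλ, the central angle is δ ≈ 0.842 rad (48.3°).
Interpolate at f = 1/2 with slerp weights a = sin((1−f)δ)/sin δ ≈ 0.548, b = sin(fδ)/sin δ ≈ 0.548.
p = a·p₁ + b·p₂ ≈ (0.111, 0.710, 0.695); φ = arcsin(p_z) ≈ 44.06°, λ = atan2(p_y, p_x) ≈ 81.12°.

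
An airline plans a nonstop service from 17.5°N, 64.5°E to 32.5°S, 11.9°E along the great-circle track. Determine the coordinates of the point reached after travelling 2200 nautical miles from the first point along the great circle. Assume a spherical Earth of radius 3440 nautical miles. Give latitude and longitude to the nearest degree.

Write both endpoints as unit vectors p₁, p₂ with components (cos φ cos λ, cos φ sin λ, sin φ).
The central angle between the endpoints is δ = arccos(p₁·p₂) ≈ 1.238 rad (70.9°). The total great-circle distance is δ·R ≈ 1.238 × 3440 ≈ 4258 nmi, so the target fraction is f = 2200/4258 ≈ 0.517.
Interpolate at f ≈ 0.517 with slerp weights a = sin((1−f)δ)/sin δ ≈ 0.596, b = sin(fδ)/sin δ ≈ 0.632.
p = a·p₁ + b·p₂ ≈ (0.766, 0.623, -0.160); φ = arcsin(p_z) ≈ -9.22°, λ = atan2(p_y, p_x) ≈ 39.12°.

≈ 9°S, 39°E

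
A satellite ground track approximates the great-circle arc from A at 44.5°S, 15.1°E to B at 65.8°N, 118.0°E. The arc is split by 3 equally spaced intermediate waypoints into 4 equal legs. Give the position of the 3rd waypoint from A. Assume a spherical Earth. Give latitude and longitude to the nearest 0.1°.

The haversine formula gives a central angle δ ≈ 2.353 rad (134.8°) between the endpoints.
Interpolate at f = 3/4 with slerp weights a = sin((1−f)δ)/sin δ ≈ 0.782, b = sin(fδ)/sin δ ≈ 1.383.
p = a·p₁ + b·p₂ ≈ (0.272, 0.646, 0.713); φ = arcsin(p_z) ≈ 45.51°, λ = atan2(p_y, p_x) ≈ 67.14°.

≈ 45.5°N, 67.1°E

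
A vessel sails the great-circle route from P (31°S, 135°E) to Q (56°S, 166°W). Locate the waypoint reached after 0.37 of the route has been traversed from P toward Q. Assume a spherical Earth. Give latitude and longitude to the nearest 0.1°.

≈ (43.5°S, 150.7°E)

From cos δ = sin φ₁ sin φ₂ + cos φ₁ cos φ₂ cos Δλ, the central angle is δ ≈ 0.831 rad (47.6°).
Interpolate at f = 0.37 with slerp weights a = sin((1−f)δ)/sin δ ≈ 0.677, b = sin(fδ)/sin δ ≈ 0.410.
p = a·p₁ + b·p₂ ≈ (-0.633, 0.355, -0.688); φ = arcsin(p_z) ≈ -43.50°, λ = atan2(p_y, p_x) ≈ 150.71°.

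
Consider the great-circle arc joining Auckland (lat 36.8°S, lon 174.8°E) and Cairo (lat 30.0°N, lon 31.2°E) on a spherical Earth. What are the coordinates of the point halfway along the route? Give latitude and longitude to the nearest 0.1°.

≈ lat 10.7°S, lon 96.2°E

From cos δ = sin φ₁ sin φ₂ + cos φ₁ cos φ₂ cos Δλ, the central angle is δ ≈ 2.602 rad (149.1°).
Interpolate at f = 1/2 with slerp weights a = sin((1−f)δ)/sin δ ≈ 1.874, b = sin(fδ)/sin δ ≈ 1.874.
p = a·p₁ + b·p₂ ≈ (-0.106, 0.977, -0.186); φ = arcsin(p_z) ≈ -10.70°, λ = atan2(p_y, p_x) ≈ 96.21°.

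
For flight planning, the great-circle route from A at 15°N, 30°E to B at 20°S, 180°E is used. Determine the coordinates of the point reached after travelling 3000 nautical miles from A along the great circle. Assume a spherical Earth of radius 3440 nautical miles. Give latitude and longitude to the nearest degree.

≈ 1°S, 78°E

The haversine formula gives a central angle δ ≈ 2.635 rad (151.0°) between the endpoints. The total great-circle distance is δ·R ≈ 2.635 × 3440 ≈ 9066 nmi, so the target fraction is f = 3000/9066 ≈ 0.331.
Interpolate at f ≈ 0.331 with slerp weights a = sin((1−f)δ)/sin δ ≈ 2.024, b = sin(fδ)/sin δ ≈ 1.579.
p = a·p₁ + b·p₂ ≈ (0.209, 0.978, -0.016); φ = arcsin(p_z) ≈ -0.93°, λ = atan2(p_y, p_x) ≈ 77.91°.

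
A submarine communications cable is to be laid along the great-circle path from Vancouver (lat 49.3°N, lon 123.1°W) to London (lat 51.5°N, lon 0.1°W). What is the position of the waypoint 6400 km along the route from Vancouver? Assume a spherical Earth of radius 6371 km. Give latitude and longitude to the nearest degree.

≈ lat 60°N, lon 12°W

Write both endpoints as unit vectors p₁, p₂ with components (cos φ cos λ, cos φ sin λ, sin φ).
The central angle between the endpoints is δ = arccos(p₁·p₂) ≈ 1.189 rad (68.1°). The total great-circle distance is δ·R ≈ 1.189 × 6371 ≈ 7578 km, so the target fraction is f = 6400/7578 ≈ 0.845.
Interpolate at f ≈ 0.845 with slerp weights a = sin((1−f)δ)/sin δ ≈ 0.198, b = sin(fδ)/sin δ ≈ 0.909.
p = a·p₁ + b·p₂ ≈ (0.496, -0.109, 0.862); φ = arcsin(p_z) ≈ 59.51°, λ = atan2(p_y, p_x) ≈ -12.42°.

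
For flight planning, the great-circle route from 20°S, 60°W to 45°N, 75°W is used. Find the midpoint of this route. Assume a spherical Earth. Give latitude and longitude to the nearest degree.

The haversine formula gives a central angle δ ≈ 1.159 rad (66.4°) between the endpoints.
Interpolate at f = 1/2 with slerp weights a = sin((1−f)δ)/sin δ ≈ 0.598, b = sin(fδ)/sin δ ≈ 0.598.
p = a·p₁ + b·p₂ ≈ (0.390, -0.895, 0.218); φ = arcsin(p_z) ≈ 12.60°, λ = atan2(p_y, p_x) ≈ -66.43°.

≈ 13°N, 66°W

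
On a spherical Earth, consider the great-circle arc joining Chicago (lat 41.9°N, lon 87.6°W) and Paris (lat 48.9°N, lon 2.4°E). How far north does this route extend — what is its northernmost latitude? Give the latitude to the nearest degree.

The great circle lies in the plane with unit normal n̂ = (p₁ × p₂)/|p₁ × p₂|.
Here n̂_z ≈ +0.566; the vertex latitude is φ_max = arccos|n̂_z| ≈ 55.5°.
Check via Clairaut: cos φ_max = |cos φ₁| · sin C = cos(41.9°)·sin(49.5°) ≈ 0.566, again giving ≈ 55.5°.

≈ 56°N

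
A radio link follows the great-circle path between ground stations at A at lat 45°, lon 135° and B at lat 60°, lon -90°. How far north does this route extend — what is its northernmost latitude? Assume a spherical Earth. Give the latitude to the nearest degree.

≈ 74°

The great circle lies in the plane with unit normal n̂ = (p₁ × p₂)/|p₁ × p₂|.
Here n̂_z ≈ +0.268; the vertex latitude is φ_max = arccos|n̂_z| ≈ 74.4°.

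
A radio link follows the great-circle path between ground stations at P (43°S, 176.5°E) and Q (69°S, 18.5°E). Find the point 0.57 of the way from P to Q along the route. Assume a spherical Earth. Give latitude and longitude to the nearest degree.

Convert each endpoint to a unit vector on the sphere (x = cos φ cos λ, y = cos φ sin λ, z = sin φ).
The central angle between the endpoints is δ = arccos(p₁·p₂) ≈ 1.166 rad (66.8°).
Interpolate at f = 0.57 with slerp weights a = sin((1−f)δ)/sin δ ≈ 0.523, b = sin(fδ)/sin δ ≈ 0.671.
p = a·p₁ + b·p₂ ≈ (-0.154, 0.100, -0.983); φ = arcsin(p_z) ≈ -79.45°, λ = atan2(p_y, p_x) ≈ 147.04°.

≈ (79°S, 147°E)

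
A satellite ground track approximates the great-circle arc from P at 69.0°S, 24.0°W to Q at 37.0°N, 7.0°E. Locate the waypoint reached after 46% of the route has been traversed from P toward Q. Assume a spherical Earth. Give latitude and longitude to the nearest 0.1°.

Write both endpoints as unit vectors p₁, p₂ with components (cos φ cos λ, cos φ sin λ, sin φ).
The central angle between the endpoints is δ = arccos(p₁·p₂) ≈ 1.893 rad (108.5°).
Interpolate at f = 0.46 with slerp weights a = sin((1−f)δ)/sin δ ≈ 0.899, b = sin(fδ)/sin δ ≈ 0.806.
p = a·p₁ + b·p₂ ≈ (0.934, -0.053, -0.355); φ = arcsin(p_z) ≈ -20.76°, λ = atan2(p_y, p_x) ≈ -3.23°.

≈ 20.8°S, 3.2°W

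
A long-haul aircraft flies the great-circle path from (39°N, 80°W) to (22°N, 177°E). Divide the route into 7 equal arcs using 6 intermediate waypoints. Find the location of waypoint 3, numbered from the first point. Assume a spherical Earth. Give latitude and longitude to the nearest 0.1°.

≈ (44.5°N, 129.5°W)

Convert each endpoint to a unit vector on the sphere (x = cos φ cos λ, y = cos φ sin λ, z = sin φ).
The central angle between the endpoints is δ = arccos(p₁·p₂) ≈ 1.497 rad (85.8°).
Interpolate at f = 3/7 with slerp weights a = sin((1−f)δ)/sin δ ≈ 0.757, b = sin(fδ)/sin δ ≈ 0.600.
p = a·p₁ + b·p₂ ≈ (-0.454, -0.550, 0.701); φ = arcsin(p_z) ≈ 44.52°, λ = atan2(p_y, p_x) ≈ -129.50°.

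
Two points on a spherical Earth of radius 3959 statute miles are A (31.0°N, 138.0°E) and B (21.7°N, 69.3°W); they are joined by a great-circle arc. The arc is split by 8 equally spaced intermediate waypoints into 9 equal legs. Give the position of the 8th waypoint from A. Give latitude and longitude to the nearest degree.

Convert each endpoint to a unit vector on the sphere (x = cos φ cos λ, y = cos φ sin λ, z = sin φ).
The central angle between the endpoints is δ = arccos(p₁·p₂) ≈ 2.114 rad (121.2°).
Interpolate at f = 8/9 with slerp weights a = sin((1−f)δ)/sin δ ≈ 0.272, b = sin(fδ)/sin δ ≈ 1.113.
p = a·p₁ + b·p₂ ≈ (0.192, -0.812, 0.552); φ = arcsin(p_z) ≈ 33.48°, λ = atan2(p_y, p_x) ≈ -76.67°.

≈ (33°N, 77°W)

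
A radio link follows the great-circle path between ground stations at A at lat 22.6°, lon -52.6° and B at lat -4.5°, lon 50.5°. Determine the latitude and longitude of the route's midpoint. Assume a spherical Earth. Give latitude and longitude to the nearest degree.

Write both endpoints as unit vectors p₁, p₂ with components (cos φ cos λ, cos φ sin λ, sin φ).
The central angle between the endpoints is δ = arccos(p₁·p₂) ≈ 1.812 rad (103.8°).
Interpolate at f = 1/2 with slerp weights a = sin((1−f)δ)/sin δ ≈ 0.810, b = sin(fδ)/sin δ ≈ 0.810.
p = a·p₁ + b·p₂ ≈ (0.968, 0.029, 0.248); φ = arcsin(p_z) ≈ 14.35°, λ = atan2(p_y, p_x) ≈ 1.72°.

≈ lat 14°, lon 2°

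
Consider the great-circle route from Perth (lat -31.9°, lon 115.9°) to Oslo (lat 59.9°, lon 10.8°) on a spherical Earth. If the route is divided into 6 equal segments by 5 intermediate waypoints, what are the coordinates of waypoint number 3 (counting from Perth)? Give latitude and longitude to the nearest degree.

≈ lat 21°, lon 82°

Write both endpoints as unit vectors p₁, p₂ with components (cos φ cos λ, cos φ sin λ, sin φ).
The central angle between the endpoints is δ = arccos(p₁·p₂) ≈ 2.175 rad (124.6°).
Interpolate at f = 3/6 with slerp weights a = sin((1−f)δ)/sin δ ≈ 1.076, b = sin(fδ)/sin δ ≈ 1.076.
p = a·p₁ + b·p₂ ≈ (0.131, 0.923, 0.362); φ = arcsin(p_z) ≈ 21.24°, λ = atan2(p_y, p_x) ≈ 81.92°.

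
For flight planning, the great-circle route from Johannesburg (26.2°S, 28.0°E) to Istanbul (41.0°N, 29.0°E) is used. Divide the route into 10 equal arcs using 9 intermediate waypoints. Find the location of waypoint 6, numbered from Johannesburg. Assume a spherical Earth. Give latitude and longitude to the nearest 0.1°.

From cos δ = sin φ₁ sin φ₂ + cos φ₁ cos φ₂ cos Δλ, the central angle is δ ≈ 1.173 rad (67.2°).
Interpolate at f = 6/10 with slerp weights a = sin((1−f)δ)/sin δ ≈ 0.490, b = sin(fδ)/sin δ ≈ 0.702.
p = a·p₁ + b·p₂ ≈ (0.852, 0.463, 0.244); φ = arcsin(p_z) ≈ 14.12°, λ = atan2(p_y, p_x) ≈ 28.55°.

≈ 14.1°N, 28.5°E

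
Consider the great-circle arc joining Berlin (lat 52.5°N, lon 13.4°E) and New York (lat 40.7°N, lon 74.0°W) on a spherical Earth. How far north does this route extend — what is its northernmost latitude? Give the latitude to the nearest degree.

≈ 57°N

The great circle lies in the plane with unit normal n̂ = (p₁ × p₂)/|p₁ × p₂|.
Here n̂_z ≈ -0.547; the vertex latitude is φ_max = arccos|n̂_z| ≈ 56.8°.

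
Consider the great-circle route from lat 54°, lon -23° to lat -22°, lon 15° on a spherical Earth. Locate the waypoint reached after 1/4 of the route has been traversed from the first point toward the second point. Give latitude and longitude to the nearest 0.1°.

≈ lat 35.9°, lon -8.5°

Write both endpoints as unit vectors p₁, p₂ with components (cos φ cos λ, cos φ sin λ, sin φ).
The central angle between the endpoints is δ = arccos(p₁·p₂) ≈ 1.444 rad (82.7°).
Interpolate at f = 1/4 with slerp weights a = sin((1−f)δ)/sin δ ≈ 0.891, b = sin(fδ)/sin δ ≈ 0.356.
p = a·p₁ + b·p₂ ≈ (0.801, -0.119, 0.587); φ = arcsin(p_z) ≈ 35.95°, λ = atan2(p_y, p_x) ≈ -8.46°.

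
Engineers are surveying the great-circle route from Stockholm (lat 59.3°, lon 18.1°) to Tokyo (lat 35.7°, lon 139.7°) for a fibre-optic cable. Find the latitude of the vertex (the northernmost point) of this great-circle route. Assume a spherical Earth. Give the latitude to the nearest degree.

≈ 68°

The great circle lies in the plane with unit normal n̂ = (p₁ × p₂)/|p₁ × p₂|.
Here n̂_z ≈ +0.368; the vertex latitude is φ_max = arccos|n̂_z| ≈ 68.4°.
Check via Clairaut: cos φ_max = |cos φ₁| · sin C = cos(59.3°)·sin(46.2°) ≈ 0.368, again giving ≈ 68.4°.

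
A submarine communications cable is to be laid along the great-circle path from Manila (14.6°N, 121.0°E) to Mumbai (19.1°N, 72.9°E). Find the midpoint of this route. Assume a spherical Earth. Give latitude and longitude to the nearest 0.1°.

≈ 18.3°N, 97.3°E

Convert each endpoint to a unit vector on the sphere (x = cos φ cos λ, y = cos φ sin λ, z = sin φ).
The central angle between the endpoints is δ = arccos(p₁·p₂) ≈ 0.805 rad (46.1°).
Interpolate at f = 1/2 with slerp weights a = sin((1−f)δ)/sin δ ≈ 0.543, b = sin(fδ)/sin δ ≈ 0.543.
p = a·p₁ + b·p₂ ≈ (-0.120, 0.942, 0.315); φ = arcsin(p_z) ≈ 18.35°, λ = atan2(p_y, p_x) ≈ 97.25°.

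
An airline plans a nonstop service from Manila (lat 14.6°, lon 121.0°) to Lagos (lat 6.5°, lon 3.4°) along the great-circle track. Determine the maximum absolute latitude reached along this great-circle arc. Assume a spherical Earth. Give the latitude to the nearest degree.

≈ 20°

The great circle lies in the plane with unit normal n̂ = (p₁ × p₂)/|p₁ × p₂|.
Here n̂_z ≈ -0.937; the vertex latitude is φ_max = arccos|n̂_z| ≈ 20.4°.
Check via Clairaut: cos φ_max = |cos φ₁| · sin C = cos(14.6°)·sin(75.6°) ≈ 0.937, again giving ≈ 20.4°.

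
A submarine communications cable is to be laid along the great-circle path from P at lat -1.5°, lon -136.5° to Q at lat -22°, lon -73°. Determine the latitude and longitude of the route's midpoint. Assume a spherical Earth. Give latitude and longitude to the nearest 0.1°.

The haversine formula gives a central angle δ ≈ 1.134 rad (65.0°) between the endpoints.
Interpolate at f = 1/2 with slerp weights a = sin((1−f)δ)/sin δ ≈ 0.593, b = sin(fδ)/sin δ ≈ 0.593.
p = a·p₁ + b·p₂ ≈ (-0.269, -0.933, -0.238); φ = arcsin(p_z) ≈ -13.74°, λ = atan2(p_y, p_x) ≈ -106.08°.

≈ lat -13.7°, lon -106.1°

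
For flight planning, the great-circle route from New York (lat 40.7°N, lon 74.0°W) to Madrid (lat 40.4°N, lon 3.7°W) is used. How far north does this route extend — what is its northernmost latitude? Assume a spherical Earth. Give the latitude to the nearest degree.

≈ 46°N

The great circle lies in the plane with unit normal n̂ = (p₁ × p₂)/|p₁ × p₂|.
Here n̂_z ≈ +0.691; the vertex latitude is φ_max = arccos|n̂_z| ≈ 46.3°.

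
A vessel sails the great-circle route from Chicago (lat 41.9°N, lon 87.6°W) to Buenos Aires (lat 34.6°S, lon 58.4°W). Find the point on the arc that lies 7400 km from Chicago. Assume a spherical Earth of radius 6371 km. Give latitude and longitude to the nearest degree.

≈ lat 21°S, lon 64°W

Write both endpoints as unit vectors p₁, p₂ with components (cos φ cos λ, cos φ sin λ, sin φ).
The central angle between the endpoints is δ = arccos(p₁·p₂) ≈ 1.415 rad (81.0°). The total great-circle distance is δ·R ≈ 1.415 × 6371 ≈ 9012 km, so the target fraction is f = 7400/9012 ≈ 0.821.
Interpolate at f ≈ 0.821 with slerp weights a = sin((1−f)δ)/sin δ ≈ 0.253, b = sin(fδ)/sin δ ≈ 0.929.
p = a·p₁ + b·p₂ ≈ (0.408, -0.840, -0.358); φ = arcsin(p_z) ≈ -20.98°, λ = atan2(p_y, p_x) ≈ -64.06°.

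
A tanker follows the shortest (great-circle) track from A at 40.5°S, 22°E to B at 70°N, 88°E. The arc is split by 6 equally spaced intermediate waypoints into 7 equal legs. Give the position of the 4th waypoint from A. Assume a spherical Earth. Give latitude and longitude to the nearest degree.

≈ 25°N, 44°E

The haversine formula gives a central angle δ ≈ 2.100 rad (120.3°) between the endpoints.
Interpolate at f = 4/7 with slerp weights a = sin((1−f)δ)/sin δ ≈ 0.907, b = sin(fδ)/sin δ ≈ 1.079.
p = a·p₁ + b·p₂ ≈ (0.652, 0.627, 0.425); φ = arcsin(p_z) ≈ 25.16°, λ = atan2(p_y, p_x) ≈ 43.88°.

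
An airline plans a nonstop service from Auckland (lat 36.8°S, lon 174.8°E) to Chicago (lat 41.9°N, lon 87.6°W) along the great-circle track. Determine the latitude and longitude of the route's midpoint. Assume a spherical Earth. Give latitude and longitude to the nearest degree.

≈ lat 4°N, lon 139°W

Write both endpoints as unit vectors p₁, p₂ with components (cos φ cos λ, cos φ sin λ, sin φ).
The central angle between the endpoints is δ = arccos(p₁·p₂) ≈ 2.070 rad (118.6°).
Interpolate at f = 1/2 with slerp weights a = sin((1−f)δ)/sin δ ≈ 0.980, b = sin(fδ)/sin δ ≈ 0.980.
p = a·p₁ + b·p₂ ≈ (-0.751, -0.657, 0.067); φ = arcsin(p_z) ≈ 3.86°, λ = atan2(p_y, p_x) ≈ -138.79°.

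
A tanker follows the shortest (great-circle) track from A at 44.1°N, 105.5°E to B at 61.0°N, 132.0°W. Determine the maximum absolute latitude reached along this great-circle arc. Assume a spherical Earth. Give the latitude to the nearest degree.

≈ 71°N

The great circle lies in the plane with unit normal n̂ = (p₁ × p₂)/|p₁ × p₂|.
Here n̂_z ≈ +0.324; the vertex latitude is φ_max = arccos|n̂_z| ≈ 71.1°.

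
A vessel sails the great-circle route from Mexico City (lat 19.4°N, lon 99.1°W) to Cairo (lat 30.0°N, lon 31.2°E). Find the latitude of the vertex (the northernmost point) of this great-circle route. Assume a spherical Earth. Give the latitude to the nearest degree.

≈ 48°N

The great circle lies in the plane with unit normal n̂ = (p₁ × p₂)/|p₁ × p₂|.
Here n̂_z ≈ +0.668; the vertex latitude is φ_max = arccos|n̂_z| ≈ 48.1°.
Check via Clairaut: cos φ_max = |cos φ₁| · sin C = cos(19.4°)·sin(45.1°) ≈ 0.668, again giving ≈ 48.1°.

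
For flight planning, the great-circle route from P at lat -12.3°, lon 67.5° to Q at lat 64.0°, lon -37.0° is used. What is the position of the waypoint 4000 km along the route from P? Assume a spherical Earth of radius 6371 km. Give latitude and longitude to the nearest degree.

≈ lat 20°, lon 51°

Write both endpoints as unit vectors p₁, p₂ with components (cos φ cos λ, cos φ sin λ, sin φ).
The central angle between the endpoints is δ = arccos(p₁·p₂) ≈ 1.874 rad (107.4°). The total great-circle distance is δ·R ≈ 1.874 × 6371 ≈ 11940 km, so the target fraction is f = 4000/11940 ≈ 0.335.
Interpolate at f ≈ 0.335 with slerp weights a = sin((1−f)δ)/sin δ ≈ 0.993, b = sin(fδ)/sin δ ≈ 0.616.
p = a·p₁ + b·p₂ ≈ (0.587, 0.734, 0.342); φ = arcsin(p_z) ≈ 19.98°, λ = atan2(p_y, p_x) ≈ 51.36°.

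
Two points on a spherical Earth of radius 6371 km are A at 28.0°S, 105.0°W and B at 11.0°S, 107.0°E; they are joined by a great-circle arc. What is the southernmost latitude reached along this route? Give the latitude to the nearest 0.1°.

The great circle lies in the plane with unit normal n̂ = (p₁ × p₂)/|p₁ × p₂|.
Here n̂_z ≈ -0.601; the vertex latitude is φ_max = arccos|n̂_z| ≈ 53.0°.

≈ 53.0°S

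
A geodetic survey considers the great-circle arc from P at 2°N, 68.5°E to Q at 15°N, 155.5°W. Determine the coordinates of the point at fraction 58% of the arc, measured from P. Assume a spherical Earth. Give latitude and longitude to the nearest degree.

≈ 23°N, 146°E

The haversine formula gives a central angle δ ≈ 2.326 rad (133.3°) between the endpoints.
Interpolate at f = 0.58 with slerp weights a = sin((1−f)δ)/sin δ ≈ 1.138, b = sin(fδ)/sin δ ≈ 1.340.
p = a·p₁ + b·p₂ ≈ (-0.761, 0.522, 0.386); φ = arcsin(p_z) ≈ 22.73°, λ = atan2(p_y, p_x) ≈ 145.56°.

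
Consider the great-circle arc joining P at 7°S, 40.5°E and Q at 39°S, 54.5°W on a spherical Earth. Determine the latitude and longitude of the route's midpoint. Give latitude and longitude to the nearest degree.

≈ 32°S, 1°E

From cos δ = sin φ₁ sin φ₂ + cos φ₁ cos φ₂ cos Δλ, the central angle is δ ≈ 1.561 rad (89.5°).
Interpolate at f = 1/2 with slerp weights a = sin((1−f)δ)/sin δ ≈ 0.704, b = sin(fδ)/sin δ ≈ 0.704.
p = a·p₁ + b·p₂ ≈ (0.849, 0.008, -0.529); φ = arcsin(p_z) ≈ -31.92°, λ = atan2(p_y, p_x) ≈ 0.57°.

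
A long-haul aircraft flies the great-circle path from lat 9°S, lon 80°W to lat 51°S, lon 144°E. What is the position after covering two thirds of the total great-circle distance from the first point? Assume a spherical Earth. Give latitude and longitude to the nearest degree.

Convert each endpoint to a unit vector on the sphere (x = cos φ cos λ, y = cos φ sin λ, z = sin φ).
The central angle between the endpoints is δ = arccos(p₁·p₂) ≈ 1.902 rad (109.0°).
Interpolate at f = 2/3 with slerp weights a = sin((1−f)δ)/sin δ ≈ 0.627, b = sin(fδ)/sin δ ≈ 1.010.
p = a·p₁ + b·p₂ ≈ (-0.407, -0.236, -0.883); φ = arcsin(p_z) ≈ -61.96°, λ = atan2(p_y, p_x) ≈ -149.86°.

≈ lat 62°S, lon 150°W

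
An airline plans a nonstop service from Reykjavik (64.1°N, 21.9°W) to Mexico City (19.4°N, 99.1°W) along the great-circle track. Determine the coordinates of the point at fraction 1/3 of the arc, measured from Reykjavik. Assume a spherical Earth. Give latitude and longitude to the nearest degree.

From cos δ = sin φ₁ sin φ₂ + cos φ₁ cos φ₂ cos Δλ, the central angle is δ ≈ 1.170 rad (67.0°).
Interpolate at f = 1/3 with slerp weights a = sin((1−f)δ)/sin δ ≈ 0.764, b = sin(fδ)/sin δ ≈ 0.413.
p = a·p₁ + b·p₂ ≈ (0.248, -0.509, 0.824); φ = arcsin(p_z) ≈ 55.51°, λ = atan2(p_y, p_x) ≈ -64.03°.

≈ (56°N, 64°W)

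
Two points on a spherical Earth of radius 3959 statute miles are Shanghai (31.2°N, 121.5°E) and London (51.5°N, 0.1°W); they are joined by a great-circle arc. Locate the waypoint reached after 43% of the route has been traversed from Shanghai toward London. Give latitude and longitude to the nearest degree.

The haversine formula gives a central angle δ ≈ 1.444 rad (82.7°) between the endpoints.
Interpolate at f = 0.43 with slerp weights a = sin((1−f)δ)/sin δ ≈ 0.739, b = sin(fδ)/sin δ ≈ 0.587.
p = a·p₁ + b·p₂ ≈ (0.035, 0.538, 0.842); φ = arcsin(p_z) ≈ 57.34°, λ = atan2(p_y, p_x) ≈ 86.31°.

≈ 57°N, 86°E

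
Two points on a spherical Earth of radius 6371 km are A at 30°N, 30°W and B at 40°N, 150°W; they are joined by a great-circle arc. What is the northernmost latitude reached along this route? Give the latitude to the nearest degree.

The great circle lies in the plane with unit normal n̂ = (p₁ × p₂)/|p₁ × p₂|.
Here n̂_z ≈ -0.575; the vertex latitude is φ_max = arccos|n̂_z| ≈ 54.9°.

≈ 55°N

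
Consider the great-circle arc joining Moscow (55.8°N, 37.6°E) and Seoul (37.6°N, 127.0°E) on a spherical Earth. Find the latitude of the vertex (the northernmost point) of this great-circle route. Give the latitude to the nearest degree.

The great circle lies in the plane with unit normal n̂ = (p₁ × p₂)/|p₁ × p₂|.
Here n̂_z ≈ +0.517; the vertex latitude is φ_max = arccos|n̂_z| ≈ 58.8°.

≈ 59°N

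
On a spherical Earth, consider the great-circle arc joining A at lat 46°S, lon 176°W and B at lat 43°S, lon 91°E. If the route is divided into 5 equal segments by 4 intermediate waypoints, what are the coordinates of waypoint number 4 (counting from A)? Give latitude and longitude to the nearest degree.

≈ lat 50°S, lon 106°E

The haversine formula gives a central angle δ ≈ 1.088 rad (62.4°) between the endpoints.
Interpolate at f = 4/5 with slerp weights a = sin((1−f)δ)/sin δ ≈ 0.244, b = sin(fδ)/sin δ ≈ 0.863.
p = a·p₁ + b·p₂ ≈ (-0.180, 0.619, -0.764); φ = arcsin(p_z) ≈ -49.83°, λ = atan2(p_y, p_x) ≈ 106.20°.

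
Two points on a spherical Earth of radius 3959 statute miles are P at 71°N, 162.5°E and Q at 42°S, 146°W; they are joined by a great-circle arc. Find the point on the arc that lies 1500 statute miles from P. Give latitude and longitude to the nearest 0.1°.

≈ 52.0°N, 174.0°W

Convert each endpoint to a unit vector on the sphere (x = cos φ cos λ, y = cos φ sin λ, z = sin φ).
The central angle between the endpoints is δ = arccos(p₁·p₂) ≈ 2.074 rad (118.8°). The total great-circle distance is δ·R ≈ 2.074 × 3959 ≈ 8210 mi, so the target fraction is f = 1500/8210 ≈ 0.183.
Interpolate at f ≈ 0.183 with slerp weights a = sin((1−f)δ)/sin δ ≈ 1.133, b = sin(fδ)/sin δ ≈ 0.422.
p = a·p₁ + b·p₂ ≈ (-0.612, -0.065, 0.788); φ = arcsin(p_z) ≈ 52.04°, λ = atan2(p_y, p_x) ≈ -173.98°.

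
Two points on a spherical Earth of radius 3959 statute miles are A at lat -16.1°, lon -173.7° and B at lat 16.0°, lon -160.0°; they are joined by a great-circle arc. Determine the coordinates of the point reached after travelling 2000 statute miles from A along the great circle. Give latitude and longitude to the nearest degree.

Write both endpoints as unit vectors p₁, p₂ with components (cos φ cos λ, cos φ sin λ, sin φ).
The central angle between the endpoints is δ = arccos(p₁·p₂) ≈ 0.608 rad (34.8°). The total great-circle distance is δ·R ≈ 0.608 × 3959 ≈ 2407 mi, so the target fraction is f = 2000/2407 ≈ 0.831.
Interpolate at f ≈ 0.831 with slerp weights a = sin((1−f)δ)/sin δ ≈ 0.180, b = sin(fδ)/sin δ ≈ 0.847.
p = a·p₁ + b·p₂ ≈ (-0.937, -0.298, 0.184); φ = arcsin(p_z) ≈ 10.59°, λ = atan2(p_y, p_x) ≈ -162.38°.

≈ lat 11°, lon -162°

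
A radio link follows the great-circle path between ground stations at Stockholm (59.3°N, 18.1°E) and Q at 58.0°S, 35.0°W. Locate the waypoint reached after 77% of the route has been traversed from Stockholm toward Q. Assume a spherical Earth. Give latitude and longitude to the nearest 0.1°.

≈ 31.6°S, 18.8°W

Write both endpoints as unit vectors p₁, p₂ with components (cos φ cos λ, cos φ sin λ, sin φ).
The central angle between the endpoints is δ = arccos(p₁·p₂) ≈ 2.173 rad (124.5°).
Interpolate at f = 0.77 with slerp weights a = sin((1−f)δ)/sin δ ≈ 0.582, b = sin(fδ)/sin δ ≈ 1.207.
p = a·p₁ + b·p₂ ≈ (0.806, -0.275, -0.524); φ = arcsin(p_z) ≈ -31.58°, λ = atan2(p_y, p_x) ≈ -18.81°.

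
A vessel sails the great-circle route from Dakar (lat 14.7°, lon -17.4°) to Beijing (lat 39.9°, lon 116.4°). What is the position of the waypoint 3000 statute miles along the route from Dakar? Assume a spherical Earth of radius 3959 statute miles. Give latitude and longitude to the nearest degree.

The haversine formula gives a central angle δ ≈ 1.929 rad (110.5°) between the endpoints. The total great-circle distance is δ·R ≈ 1.929 × 3959 ≈ 7638 mi, so the target fraction is f = 3000/7638 ≈ 0.393.
Interpolate at f ≈ 0.393 with slerp weights a = sin((1−f)δ)/sin δ ≈ 0.984, b = sin(fδ)/sin δ ≈ 0.734.
p = a·p₁ + b·p₂ ≈ (0.658, 0.220, 0.720); φ = arcsin(p_z) ≈ 46.09°, λ = atan2(p_y, p_x) ≈ 18.47°.

≈ lat 46°, lon 18°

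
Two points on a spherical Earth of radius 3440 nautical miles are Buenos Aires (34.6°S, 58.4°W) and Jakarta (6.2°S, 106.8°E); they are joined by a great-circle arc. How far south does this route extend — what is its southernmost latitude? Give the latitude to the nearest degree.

The great circle lies in the plane with unit normal n̂ = (p₁ × p₂)/|p₁ × p₂|.
Here n̂_z ≈ +0.306; the vertex latitude is φ_max = arccos|n̂_z| ≈ 72.2°.

≈ 72°S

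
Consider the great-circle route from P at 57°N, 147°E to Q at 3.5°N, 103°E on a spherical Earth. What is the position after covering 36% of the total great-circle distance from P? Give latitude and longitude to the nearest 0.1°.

≈ 39.6°N, 124.0°E

Write both endpoints as unit vectors p₁, p₂ with components (cos φ cos λ, cos φ sin λ, sin φ).
The central angle between the endpoints is δ = arccos(p₁·p₂) ≈ 1.113 rad (63.8°).
Interpolate at f = 0.36 with slerp weights a = sin((1−f)δ)/sin δ ≈ 0.729, b = sin(fδ)/sin δ ≈ 0.435.
p = a·p₁ + b·p₂ ≈ (-0.430, 0.639, 0.638); φ = arcsin(p_z) ≈ 39.61°, λ = atan2(p_y, p_x) ≈ 123.96°.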